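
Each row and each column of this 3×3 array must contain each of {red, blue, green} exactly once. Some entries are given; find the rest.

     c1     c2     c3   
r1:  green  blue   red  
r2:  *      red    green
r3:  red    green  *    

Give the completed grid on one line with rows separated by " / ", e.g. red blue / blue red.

green blue red / blue red green / red green blue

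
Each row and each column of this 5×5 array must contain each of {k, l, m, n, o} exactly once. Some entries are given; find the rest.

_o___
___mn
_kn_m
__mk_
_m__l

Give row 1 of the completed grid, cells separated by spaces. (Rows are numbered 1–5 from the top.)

m o l n k

(r1,c5): row 1 has {o}; column 5 has {l,m,n}, so it must be k.
(r2,c2): row 2 has {m,n}; column 2 has {k,m,o}, so it must be l.
(r4,c2): row 4 has {k,m}; column 2 has {k,l,m,o}, so it must be n.
(r4,c5): row 4 has {k,m,n}; column 5 has {k,l,m,n}, so it must be o.
(r1,c3): row 1 has {k,o}; column 3 has {m,n}, so it must be l.
(r1,c4): row 1 has {k,l,o}; column 4 has {k,m}, so it must be n.
(r4,c1): row 4 has {k,m,n,o}; column 1 is empty so far, so it must be l.
(r5,c4): row 5 has {l,m}; column 4 has {k,m,n}, so it must be o.
(r1,c1): row 1 has {k,l,n,o}; column 1 has {l}, so it must be m.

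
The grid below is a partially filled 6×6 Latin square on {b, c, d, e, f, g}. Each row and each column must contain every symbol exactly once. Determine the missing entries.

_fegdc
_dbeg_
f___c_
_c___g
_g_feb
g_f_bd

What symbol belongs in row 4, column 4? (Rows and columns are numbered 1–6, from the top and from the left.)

b

(r1,c1) = b
(r2,c1) = c
(r2,c6) = f
(r3,c6) = e
(r4,c3) = d
(r4,c4) = b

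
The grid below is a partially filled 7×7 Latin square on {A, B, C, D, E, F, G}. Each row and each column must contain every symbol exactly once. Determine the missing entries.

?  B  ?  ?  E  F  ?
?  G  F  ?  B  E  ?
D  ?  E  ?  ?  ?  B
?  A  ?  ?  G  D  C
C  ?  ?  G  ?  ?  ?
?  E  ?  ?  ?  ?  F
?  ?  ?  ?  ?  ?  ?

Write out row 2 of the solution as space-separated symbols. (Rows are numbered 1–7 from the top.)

(r2,c1) = A
(r2,c7) = D
(r4,c3) = B
(r1,c1) = G
(r1,c7) = A
(r2,c4) = C

A G F C B E D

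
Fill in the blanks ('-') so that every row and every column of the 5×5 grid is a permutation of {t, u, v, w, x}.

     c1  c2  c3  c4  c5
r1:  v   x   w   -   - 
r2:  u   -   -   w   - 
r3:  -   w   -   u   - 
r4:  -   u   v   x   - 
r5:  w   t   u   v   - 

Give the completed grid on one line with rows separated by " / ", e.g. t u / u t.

v x w t u / u v x w t / x w t u v / t u v x w / w t u v x

(r1,c4) = t
(r1,c5) = u
(r2,c2) = v
(r4,c1) = t
(r4,c5) = w
(r5,c5) = x
(r2,c5) = t
(r3,c1) = x
(r3,c3) = t
(r3,c5) = v
(r2,c3) = x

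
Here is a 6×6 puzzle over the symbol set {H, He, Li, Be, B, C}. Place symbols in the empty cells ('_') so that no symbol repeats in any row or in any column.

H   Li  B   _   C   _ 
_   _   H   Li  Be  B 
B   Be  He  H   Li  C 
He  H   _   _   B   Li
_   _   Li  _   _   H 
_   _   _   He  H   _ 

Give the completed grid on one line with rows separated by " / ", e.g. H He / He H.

H Li B Be C He / C He H Li Be B / B Be He H Li C / He H Be C B Li / Be C Li B He H / Li B C He H Be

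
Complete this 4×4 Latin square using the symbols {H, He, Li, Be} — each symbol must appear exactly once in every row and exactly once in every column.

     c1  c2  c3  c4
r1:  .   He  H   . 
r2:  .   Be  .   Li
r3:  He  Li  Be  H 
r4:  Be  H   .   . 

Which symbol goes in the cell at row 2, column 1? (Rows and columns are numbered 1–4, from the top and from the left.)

At row 1, column 1: row 1 has {H,He}; column 1 has {He,Be}; that leaves Li.
At row 1, column 4: row 1 has {H,He,Li}; column 4 has {H,Li}; that leaves Be.
At row 2, column 1: row 2 has {Li,Be}; column 1 has {He,Li,Be}; that leaves H.

H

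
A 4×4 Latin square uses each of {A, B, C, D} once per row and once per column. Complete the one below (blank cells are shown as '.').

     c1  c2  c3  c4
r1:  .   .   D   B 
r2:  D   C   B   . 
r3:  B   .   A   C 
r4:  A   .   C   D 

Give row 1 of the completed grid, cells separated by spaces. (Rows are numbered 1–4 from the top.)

C A D B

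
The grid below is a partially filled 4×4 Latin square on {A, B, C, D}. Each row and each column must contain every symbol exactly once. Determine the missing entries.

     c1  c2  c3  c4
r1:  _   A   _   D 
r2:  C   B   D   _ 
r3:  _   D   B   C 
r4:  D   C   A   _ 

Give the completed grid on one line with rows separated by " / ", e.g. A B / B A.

row 1 has {A,D}; column 1 has {C,D} — only B is left for (r1,c1).
row 1 has {A,B,D}; column 3 has {A,B,D} — only C is left for (r1,c3).
row 2 has {B,C,D}; column 4 has {C,D} — only A is left for (r2,c4).
row 3 has {B,C,D}; column 1 has {B,C,D} — only A is left for (r3,c1).
row 4 has {A,C,D}; column 4 has {A,C,D} — only B is left for (r4,c4).

B A C D / C B D A / A D B C / D C A B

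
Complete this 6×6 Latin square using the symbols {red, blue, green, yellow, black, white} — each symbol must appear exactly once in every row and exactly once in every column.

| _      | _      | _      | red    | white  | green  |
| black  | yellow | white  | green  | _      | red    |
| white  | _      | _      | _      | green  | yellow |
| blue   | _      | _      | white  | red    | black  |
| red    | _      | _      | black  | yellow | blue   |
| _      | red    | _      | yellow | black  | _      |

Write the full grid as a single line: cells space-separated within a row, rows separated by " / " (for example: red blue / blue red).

yellow blue black red white green / black yellow white green blue red / white black red blue green yellow / blue green yellow white red black / red white green black yellow blue / green red blue yellow black white

(r1,c1): row 1 has {red,green,white}; column 1 has {red,blue,black,white}, so it must be yellow.
(r2,c5): row 2 has {red,green,yellow,black,white}; column 5 has {red,green,yellow,black,white}, so it must be blue.
(r3,c4): row 3 has {green,yellow,white}; column 4 has {red,green,yellow,black,white}, so it must be blue.
(r4,c2): row 4 has {red,blue,black,white}; column 2 has {red,yellow}, so it must be green.
(r4,c3): row 4 has {red,blue,green,black,white}; column 3 has {white}, so it must be yellow.
(r5,c2): row 5 has {red,blue,yellow,black}; column 2 has {red,green,yellow}, so it must be white.
(r5,c3): row 5 has {red,blue,yellow,black,white}; column 3 has {yellow,white}, so it must be green.
(r6,c1): row 6 has {red,yellow,black}; column 1 has {red,blue,yellow,black,white}, so it must be green.
(r6,c3): row 6 has {red,green,yellow,black}; column 3 has {green,yellow,white}, so it must be blue.
(r6,c6): row 6 has {red,blue,green,yellow,black}; column 6 has {red,blue,green,yellow,black}, so it must be white.
(r1,c3): row 1 has {red,green,yellow,white}; column 3 has {blue,green,yellow,white}, so it must be black.
(r3,c2): row 3 has {blue,green,yellow,white}; column 2 has {red,green,yellow,white}, so it must be black.
(r3,c3): row 3 has {blue,green,yellow,black,white}; column 3 has {blue,green,yellow,black,white}, so it must be red.
(r1,c2): row 1 has {red,green,yellow,black,white}; column 2 has {red,green,yellow,black,white}, so it must be blue.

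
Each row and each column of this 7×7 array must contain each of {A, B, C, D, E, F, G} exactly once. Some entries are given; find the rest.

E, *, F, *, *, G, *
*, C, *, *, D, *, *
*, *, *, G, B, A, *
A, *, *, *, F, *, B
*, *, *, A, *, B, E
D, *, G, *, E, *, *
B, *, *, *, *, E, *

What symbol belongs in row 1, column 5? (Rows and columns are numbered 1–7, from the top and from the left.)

A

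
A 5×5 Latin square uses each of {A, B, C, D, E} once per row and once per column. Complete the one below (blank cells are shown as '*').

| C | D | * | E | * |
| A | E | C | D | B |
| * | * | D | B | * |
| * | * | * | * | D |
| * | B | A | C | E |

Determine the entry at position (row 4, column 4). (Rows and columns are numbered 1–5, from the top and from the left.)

A

(r1,c3): row 1 has {C,D,E}; column 3 has {A,C,D}, so it must be B.
(r1,c5): row 1 has {B,C,D,E}; column 5 has {B,D,E}, so it must be A.
(r3,c1): row 3 has {B,D}; column 1 has {A,C}, so it must be E.
(r3,c5): row 3 has {B,D,E}; column 5 has {A,B,D,E}, so it must be C.
(r4,c1): row 4 has {D}; column 1 has {A,C,E}, so it must be B.
(r4,c3): row 4 has {B,D}; column 3 has {A,B,C,D}, so it must be E.
(r4,c4): row 4 has {B,D,E}; column 4 has {B,C,D,E}, so it must be A.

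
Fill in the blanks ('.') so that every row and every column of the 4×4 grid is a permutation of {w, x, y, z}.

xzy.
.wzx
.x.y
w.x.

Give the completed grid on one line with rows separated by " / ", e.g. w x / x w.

row 1 has {x,y,z}; column 4 has {x,y} — only w is left for (r1,c4).
row 2 has {w,x,z}; column 1 has {w,x} — only y is left for (r2,c1).
row 3 has {x,y}; column 1 has {w,x,y} — only z is left for (r3,c1).
row 3 has {x,y,z}; column 3 has {x,y,z} — only w is left for (r3,c3).
row 4 has {w,x}; column 2 has {w,x,z} — only y is left for (r4,c2).
row 4 has {w,x,y}; column 4 has {w,x,y} — only z is left for (r4,c4).

x z y w / y w z x / z x w y / w y x z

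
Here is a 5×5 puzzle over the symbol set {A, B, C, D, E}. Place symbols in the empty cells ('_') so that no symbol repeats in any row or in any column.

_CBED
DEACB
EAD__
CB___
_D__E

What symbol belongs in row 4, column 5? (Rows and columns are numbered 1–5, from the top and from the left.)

(r1,c1) = A
(r3,c4) = B
(r3,c5) = C
(r4,c3) = E
(r4,c5) = A

A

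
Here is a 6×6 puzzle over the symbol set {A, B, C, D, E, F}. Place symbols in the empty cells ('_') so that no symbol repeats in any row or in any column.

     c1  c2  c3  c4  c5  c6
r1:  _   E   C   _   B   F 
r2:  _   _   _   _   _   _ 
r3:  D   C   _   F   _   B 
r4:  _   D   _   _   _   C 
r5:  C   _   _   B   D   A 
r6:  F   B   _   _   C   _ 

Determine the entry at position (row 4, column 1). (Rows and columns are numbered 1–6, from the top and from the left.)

B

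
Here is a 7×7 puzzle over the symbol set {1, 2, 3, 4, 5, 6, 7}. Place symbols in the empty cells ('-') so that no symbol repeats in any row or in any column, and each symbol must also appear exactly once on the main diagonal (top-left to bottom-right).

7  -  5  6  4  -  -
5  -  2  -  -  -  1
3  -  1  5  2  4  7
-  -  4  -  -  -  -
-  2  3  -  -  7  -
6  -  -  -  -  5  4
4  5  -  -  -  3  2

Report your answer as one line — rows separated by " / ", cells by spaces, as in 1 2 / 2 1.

7 1 5 6 4 2 3 / 5 4 2 7 3 6 1 / 3 6 1 5 2 4 7 / 2 7 4 3 5 1 6 / 1 2 3 4 6 7 5 / 6 3 7 2 1 5 4 / 4 5 6 1 7 3 2

(r1,c7) = 3
(r2,c6) = 6
(r3,c2) = 6
(r4,c4) = 3
(r5,c1) = 1
(r5,c4) = 4
(r5,c5) = 6
(r5,c7) = 5
(r6,c3) = 7
(r7,c3) = 6
(r1,c2) = 1
(r1,c6) = 2
(r2,c2) = 4
(r2,c4) = 7
(r2,c5) = 3
(r4,c1) = 2
(r4,c2) = 7
(r4,c6) = 1
(r4,c7) = 6
(r6,c2) = 3
(r6,c5) = 1
(r7,c4) = 1
(r7,c5) = 7
(r4,c5) = 5
(r6,c4) = 2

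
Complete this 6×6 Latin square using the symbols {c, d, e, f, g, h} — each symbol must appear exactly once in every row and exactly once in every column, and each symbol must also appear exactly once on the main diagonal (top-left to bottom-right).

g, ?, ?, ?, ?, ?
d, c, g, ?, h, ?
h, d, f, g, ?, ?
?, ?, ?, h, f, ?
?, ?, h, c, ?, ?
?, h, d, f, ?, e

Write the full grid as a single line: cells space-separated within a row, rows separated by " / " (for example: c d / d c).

g f e d c h / d c g e h f / h d f g e c / e g c h f d / f e h c d g / c h d f g e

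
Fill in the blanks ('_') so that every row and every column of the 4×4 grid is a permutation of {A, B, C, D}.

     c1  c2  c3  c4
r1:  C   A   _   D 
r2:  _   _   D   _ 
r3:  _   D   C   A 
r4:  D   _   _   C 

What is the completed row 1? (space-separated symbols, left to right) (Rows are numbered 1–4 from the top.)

C A B D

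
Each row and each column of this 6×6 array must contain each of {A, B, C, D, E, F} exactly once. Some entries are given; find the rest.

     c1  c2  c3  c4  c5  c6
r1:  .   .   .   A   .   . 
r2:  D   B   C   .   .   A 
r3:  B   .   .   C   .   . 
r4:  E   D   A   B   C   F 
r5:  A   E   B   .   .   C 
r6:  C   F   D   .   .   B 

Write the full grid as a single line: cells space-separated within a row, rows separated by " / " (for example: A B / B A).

At row 1, column 1: row 1 has {A}; column 1 has {A,B,C,D,E}; that leaves F.
At row 1, column 2: row 1 has {A,F}; column 2 has {B,D,E,F}; that leaves C.
At row 1, column 3: row 1 has {A,C,F}; column 3 has {A,B,C,D}; that leaves E.
At row 1, column 6: row 1 has {A,C,E,F}; column 6 has {A,B,C,F}; that leaves D.
At row 3, column 2: row 3 has {B,C}; column 2 has {B,C,D,E,F}; that leaves A.
At row 3, column 3: row 3 has {A,B,C}; column 3 has {A,B,C,D,E}; that leaves F.
At row 3, column 6: row 3 has {A,B,C,F}; column 6 has {A,B,C,D,F}; that leaves E.
At row 6, column 4: row 6 has {B,C,D,F}; column 4 has {A,B,C}; that leaves E.
At row 6, column 5: row 6 has {B,C,D,E,F}; column 5 has {C}; that leaves A.
At row 1, column 5: row 1 has {A,C,D,E,F}; column 5 has {A,C}; that leaves B.
At row 2, column 4: row 2 has {A,B,C,D}; column 4 has {A,B,C,E}; that leaves F.
At row 2, column 5: row 2 has {A,B,C,D,F}; column 5 has {A,B,C}; that leaves E.
At row 3, column 5: row 3 has {A,B,C,E,F}; column 5 has {A,B,C,E}; that leaves D.
At row 5, column 4: row 5 has {A,B,C,E}; column 4 has {A,B,C,E,F}; that leaves D.
At row 5, column 5: row 5 has {A,B,C,D,E}; column 5 has {A,B,C,D,E}; that leaves F.

F C E A B D / D B C F E A / B A F C D E / E D A B C F / A E B D F C / C F D E A B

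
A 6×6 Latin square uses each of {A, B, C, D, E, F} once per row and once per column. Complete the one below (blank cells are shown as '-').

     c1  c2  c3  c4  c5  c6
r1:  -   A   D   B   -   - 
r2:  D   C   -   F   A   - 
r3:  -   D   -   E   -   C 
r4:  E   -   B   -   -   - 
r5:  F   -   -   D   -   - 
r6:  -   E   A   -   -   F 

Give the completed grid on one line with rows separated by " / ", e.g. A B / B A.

C A D B F E / D C E F A B / A D F E B C / E F B A C D / F B C D E A / B E A C D F

(r1,c1) = C
(r1,c6) = E
(r2,c3) = E
(r2,c6) = B
(r3,c3) = F
(r3,c5) = B
(r4,c2) = F
(r5,c2) = B
(r5,c3) = C
(r5,c5) = E
(r5,c6) = A
(r6,c1) = B
(r6,c4) = C
(r6,c5) = D
(r1,c5) = F
(r3,c1) = A
(r4,c4) = A
(r4,c5) = C
(r4,c6) = D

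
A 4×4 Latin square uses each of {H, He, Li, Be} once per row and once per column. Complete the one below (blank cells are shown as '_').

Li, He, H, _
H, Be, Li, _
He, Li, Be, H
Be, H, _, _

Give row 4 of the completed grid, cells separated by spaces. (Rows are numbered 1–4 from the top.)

Be H He Li

At row 1, column 4: row 1 has {H,He,Li}; column 4 has {H}; that leaves Be.
At row 2, column 4: row 2 has {H,Li,Be}; column 4 has {H,Be}; that leaves He.
At row 4, column 3: row 4 has {H,Be}; column 3 has {H,Li,Be}; that leaves He.
At row 4, column 4: row 4 has {H,He,Be}; column 4 has {H,He,Be}; that leaves Li.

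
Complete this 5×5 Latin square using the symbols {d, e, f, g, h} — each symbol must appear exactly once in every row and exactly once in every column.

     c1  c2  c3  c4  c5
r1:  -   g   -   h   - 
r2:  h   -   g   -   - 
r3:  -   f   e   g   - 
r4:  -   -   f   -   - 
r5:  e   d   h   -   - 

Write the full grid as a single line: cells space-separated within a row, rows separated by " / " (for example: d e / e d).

f g d h e / h e g d f / d f e g h / g h f e d / e d h f g

At row 1, column 3: row 1 has {g,h}; column 3 has {e,f,g,h}; that leaves d.
At row 2, column 2: row 2 has {g,h}; column 2 has {d,f,g}; that leaves e.
At row 3, column 1: row 3 has {e,f,g}; column 1 has {e,h}; that leaves d.
At row 3, column 5: row 3 has {d,e,f,g}; column 5 is empty so far; that leaves h.
At row 4, column 1: row 4 has {f}; column 1 has {d,e,h}; that leaves g.
At row 4, column 2: row 4 has {f,g}; column 2 has {d,e,f,g}; that leaves h.
At row 5, column 4: row 5 has {d,e,h}; column 4 has {g,h}; that leaves f.
At row 5, column 5: row 5 has {d,e,f,h}; column 5 has {h}; that leaves g.
At row 1, column 1: row 1 has {d,g,h}; column 1 has {d,e,g,h}; that leaves f.
At row 1, column 5: row 1 has {d,f,g,h}; column 5 has {g,h}; that leaves e.
At row 2, column 4: row 2 has {e,g,h}; column 4 has {f,g,h}; that leaves d.
At row 2, column 5: row 2 has {d,e,g,h}; column 5 has {e,g,h}; that leaves f.
At row 4, column 4: row 4 has {f,g,h}; column 4 has {d,f,g,h}; that leaves e.
At row 4, column 5: row 4 has {e,f,g,h}; column 5 has {e,f,g,h}; that leaves d.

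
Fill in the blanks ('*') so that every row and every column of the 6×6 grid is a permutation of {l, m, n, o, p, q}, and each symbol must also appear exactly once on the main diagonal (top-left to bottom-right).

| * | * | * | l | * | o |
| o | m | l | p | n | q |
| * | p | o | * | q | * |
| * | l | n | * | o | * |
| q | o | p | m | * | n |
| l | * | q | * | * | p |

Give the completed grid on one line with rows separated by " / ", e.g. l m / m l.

(r1,c1) = n
(r1,c2) = q
(r1,c3) = m
(r1,c5) = p
(r3,c1) = m
(r3,c4) = n
(r3,c6) = l
(r4,c1) = p
(r4,c4) = q
(r4,c6) = m
(r5,c5) = l
(r6,c2) = n
(r6,c4) = o
(r6,c5) = m

n q m l p o / o m l p n q / m p o n q l / p l n q o m / q o p m l n / l n q o m p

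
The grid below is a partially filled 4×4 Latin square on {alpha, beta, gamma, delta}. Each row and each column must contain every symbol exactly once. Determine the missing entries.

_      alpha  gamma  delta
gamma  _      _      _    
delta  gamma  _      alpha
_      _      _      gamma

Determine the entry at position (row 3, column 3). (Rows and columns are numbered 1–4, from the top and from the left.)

beta

(r1,c1) = beta
(r2,c4) = beta
(r3,c3) = beta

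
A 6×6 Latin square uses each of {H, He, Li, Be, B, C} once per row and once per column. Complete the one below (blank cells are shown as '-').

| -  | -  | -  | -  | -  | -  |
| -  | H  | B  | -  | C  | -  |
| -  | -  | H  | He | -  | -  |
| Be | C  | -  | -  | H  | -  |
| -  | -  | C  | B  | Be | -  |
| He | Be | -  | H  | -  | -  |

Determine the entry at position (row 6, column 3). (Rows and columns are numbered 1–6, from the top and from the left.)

Li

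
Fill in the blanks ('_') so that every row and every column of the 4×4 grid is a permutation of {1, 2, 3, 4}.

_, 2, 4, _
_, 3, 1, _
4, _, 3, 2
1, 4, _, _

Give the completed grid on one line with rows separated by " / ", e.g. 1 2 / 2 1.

3 2 4 1 / 2 3 1 4 / 4 1 3 2 / 1 4 2 3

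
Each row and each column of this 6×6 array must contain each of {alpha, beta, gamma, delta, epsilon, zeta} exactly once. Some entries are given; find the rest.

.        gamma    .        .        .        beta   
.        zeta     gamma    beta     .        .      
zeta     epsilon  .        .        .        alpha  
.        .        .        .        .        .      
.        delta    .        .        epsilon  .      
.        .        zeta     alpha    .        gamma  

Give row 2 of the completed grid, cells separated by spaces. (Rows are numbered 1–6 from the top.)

row 5 has {delta,epsilon}; column 6 has {alpha,beta,gamma} — only zeta is left for (r5,c6).
row 6 has {alpha,gamma,zeta}; column 2 has {gamma,delta,epsilon,zeta} — only beta is left for (r6,c2).
row 6 has {alpha,beta,gamma,zeta}; column 5 has {epsilon} — only delta is left for (r6,c5).
row 2 has {beta,gamma,zeta}; column 5 has {delta,epsilon} — only alpha is left for (r2,c5).
row 4 is empty so far; column 2 has {beta,gamma,delta,epsilon,zeta} — only alpha is left for (r4,c2).
row 5 has {delta,epsilon,zeta}; column 4 has {alpha,beta} — only gamma is left for (r5,c4).
row 6 has {alpha,beta,gamma,delta,zeta}; column 1 has {zeta} — only epsilon is left for (r6,c1).
row 1 has {beta,gamma}; column 5 has {alpha,delta,epsilon} — only zeta is left for (r1,c5).
row 2 has {alpha,beta,gamma,zeta}; column 1 has {epsilon,zeta} — only delta is left for (r2,c1).
row 2 has {alpha,beta,gamma,delta,zeta}; column 6 has {alpha,beta,gamma,zeta} — only epsilon is left for (r2,c6).

delta zeta gamma beta alpha epsilon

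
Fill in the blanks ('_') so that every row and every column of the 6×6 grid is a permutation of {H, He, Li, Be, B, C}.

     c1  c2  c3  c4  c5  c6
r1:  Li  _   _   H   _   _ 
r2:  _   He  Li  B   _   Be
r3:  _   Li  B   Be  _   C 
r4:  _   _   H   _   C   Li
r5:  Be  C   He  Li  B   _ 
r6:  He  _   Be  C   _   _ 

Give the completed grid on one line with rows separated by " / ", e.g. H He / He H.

Li B C H Be He / C He Li B H Be / H Li B Be He C / B Be H He C Li / Be C He Li B H / He H Be C Li B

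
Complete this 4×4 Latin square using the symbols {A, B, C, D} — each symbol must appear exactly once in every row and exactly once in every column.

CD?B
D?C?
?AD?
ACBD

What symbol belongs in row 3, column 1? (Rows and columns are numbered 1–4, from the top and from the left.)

(r1,c3) = A
(r2,c2) = B
(r2,c4) = A
(r3,c1) = B

B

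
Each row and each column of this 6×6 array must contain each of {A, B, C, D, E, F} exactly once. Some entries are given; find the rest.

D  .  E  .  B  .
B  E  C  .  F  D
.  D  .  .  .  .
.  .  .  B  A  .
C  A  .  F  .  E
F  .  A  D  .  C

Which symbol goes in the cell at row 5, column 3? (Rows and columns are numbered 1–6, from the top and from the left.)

B

At row 2, column 4: row 2 has {B,C,D,E,F}; column 4 has {B,D,F}; that leaves A.
At row 4, column 1: row 4 has {A,B}; column 1 has {B,C,D,F}; that leaves E.
At row 4, column 6: row 4 has {A,B,E}; column 6 has {C,D,E}; that leaves F.
At row 5, column 5: row 5 has {A,C,E,F}; column 5 has {A,B,F}; that leaves D.
At row 6, column 2: row 6 has {A,C,D,F}; column 2 has {A,D,E}; that leaves B.
At row 6, column 5: row 6 has {A,B,C,D,F}; column 5 has {A,B,D,F}; that leaves E.
At row 1, column 4: row 1 has {B,D,E}; column 4 has {A,B,D,F}; that leaves C.
At row 1, column 6: row 1 has {B,C,D,E}; column 6 has {C,D,E,F}; that leaves A.
At row 3, column 1: row 3 has {D}; column 1 has {B,C,D,E,F}; that leaves A.
At row 3, column 4: row 3 has {A,D}; column 4 has {A,B,C,D,F}; that leaves E.
At row 3, column 5: row 3 has {A,D,E}; column 5 has {A,B,D,E,F}; that leaves C.
At row 3, column 6: row 3 has {A,C,D,E}; column 6 has {A,C,D,E,F}; that leaves B.
At row 4, column 2: row 4 has {A,B,E,F}; column 2 has {A,B,D,E}; that leaves C.
At row 4, column 3: row 4 has {A,B,C,E,F}; column 3 has {A,C,E}; that leaves D.
At row 5, column 3: row 5 has {A,C,D,E,F}; column 3 has {A,C,D,E}; that leaves B.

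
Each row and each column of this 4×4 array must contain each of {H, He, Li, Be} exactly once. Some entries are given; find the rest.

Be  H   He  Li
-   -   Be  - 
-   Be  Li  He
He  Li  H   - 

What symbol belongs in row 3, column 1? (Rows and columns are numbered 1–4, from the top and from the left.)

H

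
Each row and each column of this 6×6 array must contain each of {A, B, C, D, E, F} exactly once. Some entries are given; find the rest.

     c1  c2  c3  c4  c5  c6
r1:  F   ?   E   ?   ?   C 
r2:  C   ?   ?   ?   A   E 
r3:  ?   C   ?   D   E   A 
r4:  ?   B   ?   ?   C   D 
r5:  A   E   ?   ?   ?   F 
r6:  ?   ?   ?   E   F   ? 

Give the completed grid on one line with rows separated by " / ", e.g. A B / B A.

(r3,c1): row 3 has {A,C,D,E}; column 1 has {A,C,F}, so it must be B.
(r3,c3): row 3 has {A,B,C,D,E}; column 3 has {E}, so it must be F.
(r4,c1): row 4 has {B,C,D}; column 1 has {A,B,C,F}, so it must be E.
(r4,c3): row 4 has {B,C,D,E}; column 3 has {E,F}, so it must be A.
(r4,c4): row 4 has {A,B,C,D,E}; column 4 has {D,E}, so it must be F.
(r6,c1): row 6 has {E,F}; column 1 has {A,B,C,E,F}, so it must be D.
(r6,c2): row 6 has {D,E,F}; column 2 has {B,C,E}, so it must be A.
(r6,c6): row 6 has {A,D,E,F}; column 6 has {A,C,D,E,F}, so it must be B.
(r1,c2): row 1 has {C,E,F}; column 2 has {A,B,C,E}, so it must be D.
(r1,c5): row 1 has {C,D,E,F}; column 5 has {A,C,E,F}, so it must be B.
(r2,c2): row 2 has {A,C,E}; column 2 has {A,B,C,D,E}, so it must be F.
(r2,c4): row 2 has {A,C,E,F}; column 4 has {D,E,F}, so it must be B.
(r5,c4): row 5 has {A,E,F}; column 4 has {B,D,E,F}, so it must be C.
(r5,c5): row 5 has {A,C,E,F}; column 5 has {A,B,C,E,F}, so it must be D.
(r6,c3): row 6 has {A,B,D,E,F}; column 3 has {A,E,F}, so it must be C.
(r1,c4): row 1 has {B,C,D,E,F}; column 4 has {B,C,D,E,F}, so it must be A.
(r2,c3): row 2 has {A,B,C,E,F}; column 3 has {A,C,E,F}, so it must be D.
(r5,c3): row 5 has {A,C,D,E,F}; column 3 has {A,C,D,E,F}, so it must be B.

F D E A B C / C F D B A E / B C F D E A / E B A F C D / A E B C D F / D A C E F B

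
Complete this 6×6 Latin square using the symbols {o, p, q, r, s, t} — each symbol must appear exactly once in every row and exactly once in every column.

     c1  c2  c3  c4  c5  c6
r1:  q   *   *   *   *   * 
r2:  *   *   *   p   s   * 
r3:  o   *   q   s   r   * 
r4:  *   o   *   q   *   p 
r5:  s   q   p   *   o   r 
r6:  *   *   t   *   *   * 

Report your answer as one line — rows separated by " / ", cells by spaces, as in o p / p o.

(r3,c6): row 3 has {o,q,r,s}; column 6 has {p,r}, so it must be t.
(r4,c5): row 4 has {o,p,q}; column 5 has {o,r,s}, so it must be t.
(r5,c4): row 5 has {o,p,q,r,s}; column 4 has {p,q,s}, so it must be t.
(r1,c5): row 1 has {q}; column 5 has {o,r,s,t}, so it must be p.
(r3,c2): row 3 has {o,q,r,s,t}; column 2 has {o,q}, so it must be p.
(r4,c1): row 4 has {o,p,q,t}; column 1 has {o,q,s}, so it must be r.
(r4,c3): row 4 has {o,p,q,r,t}; column 3 has {p,q,t}, so it must be s.
(r6,c1): row 6 has {t}; column 1 has {o,q,r,s}, so it must be p.
(r6,c5): row 6 has {p,t}; column 5 has {o,p,r,s,t}, so it must be q.
(r2,c1): row 2 has {p,s}; column 1 has {o,p,q,r,s}, so it must be t.
(r2,c2): row 2 has {p,s,t}; column 2 has {o,p,q}, so it must be r.
(r2,c3): row 2 has {p,r,s,t}; column 3 has {p,q,s,t}, so it must be o.
(r2,c6): row 2 has {o,p,r,s,t}; column 6 has {p,r,t}, so it must be q.
(r6,c2): row 6 has {p,q,t}; column 2 has {o,p,q,r}, so it must be s.
(r6,c6): row 6 has {p,q,s,t}; column 6 has {p,q,r,t}, so it must be o.
(r1,c2): row 1 has {p,q}; column 2 has {o,p,q,r,s}, so it must be t.
(r1,c3): row 1 has {p,q,t}; column 3 has {o,p,q,s,t}, so it must be r.
(r1,c4): row 1 has {p,q,r,t}; column 4 has {p,q,s,t}, so it must be o.
(r1,c6): row 1 has {o,p,q,r,t}; column 6 has {o,p,q,r,t}, so it must be s.
(r6,c4): row 6 has {o,p,q,s,t}; column 4 has {o,p,q,s,t}, so it must be r.

q t r o p s / t r o p s q / o p q s r t / r o s q t p / s q p t o r / p s t r q o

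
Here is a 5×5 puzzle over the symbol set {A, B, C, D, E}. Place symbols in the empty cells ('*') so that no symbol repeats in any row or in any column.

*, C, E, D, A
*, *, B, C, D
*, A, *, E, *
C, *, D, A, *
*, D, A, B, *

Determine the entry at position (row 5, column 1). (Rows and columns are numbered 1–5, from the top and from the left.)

E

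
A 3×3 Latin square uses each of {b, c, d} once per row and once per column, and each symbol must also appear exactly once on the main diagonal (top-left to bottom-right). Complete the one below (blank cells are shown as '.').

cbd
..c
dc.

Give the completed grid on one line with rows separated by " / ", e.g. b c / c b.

(r2,c1) = b
(r2,c2) = d
(r3,c3) = b

c b d / b d c / d c b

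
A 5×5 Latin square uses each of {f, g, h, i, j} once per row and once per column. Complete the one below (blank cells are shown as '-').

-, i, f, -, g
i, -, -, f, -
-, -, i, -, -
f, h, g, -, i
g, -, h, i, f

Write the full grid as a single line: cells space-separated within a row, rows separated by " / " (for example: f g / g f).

j i f h g / i g j f h / h f i g j / f h g j i / g j h i f

(r2,c3): row 2 has {f,i}; column 3 has {f,g,h,i}, so it must be j.
(r2,c5): row 2 has {f,i,j}; column 5 has {f,g,i}, so it must be h.
(r3,c5): row 3 has {i}; column 5 has {f,g,h,i}, so it must be j.
(r4,c4): row 4 has {f,g,h,i}; column 4 has {f,i}, so it must be j.
(r5,c2): row 5 has {f,g,h,i}; column 2 has {h,i}, so it must be j.
(r1,c4): row 1 has {f,g,i}; column 4 has {f,i,j}, so it must be h.
(r2,c2): row 2 has {f,h,i,j}; column 2 has {h,i,j}, so it must be g.
(r3,c1): row 3 has {i,j}; column 1 has {f,g,i}, so it must be h.
(r3,c2): row 3 has {h,i,j}; column 2 has {g,h,i,j}, so it must be f.
(r3,c4): row 3 has {f,h,i,j}; column 4 has {f,h,i,j}, so it must be g.
(r1,c1): row 1 has {f,g,h,i}; column 1 has {f,g,h,i}, so it must be j.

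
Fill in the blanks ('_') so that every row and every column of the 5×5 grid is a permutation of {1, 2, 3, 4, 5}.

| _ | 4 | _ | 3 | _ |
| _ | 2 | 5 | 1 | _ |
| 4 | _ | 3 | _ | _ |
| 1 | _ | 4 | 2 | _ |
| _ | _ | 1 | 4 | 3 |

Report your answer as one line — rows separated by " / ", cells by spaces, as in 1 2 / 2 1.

(r1,c3) = 2
(r2,c1) = 3
(r2,c5) = 4
(r3,c4) = 5
(r4,c5) = 5
(r5,c2) = 5
(r1,c1) = 5
(r1,c5) = 1
(r3,c2) = 1
(r3,c5) = 2
(r4,c2) = 3
(r5,c1) = 2

5 4 2 3 1 / 3 2 5 1 4 / 4 1 3 5 2 / 1 3 4 2 5 / 2 5 1 4 3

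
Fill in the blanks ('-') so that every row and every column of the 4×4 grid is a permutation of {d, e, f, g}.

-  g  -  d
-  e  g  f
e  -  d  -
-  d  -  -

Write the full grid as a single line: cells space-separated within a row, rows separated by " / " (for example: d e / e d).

f g e d / d e g f / e f d g / g d f e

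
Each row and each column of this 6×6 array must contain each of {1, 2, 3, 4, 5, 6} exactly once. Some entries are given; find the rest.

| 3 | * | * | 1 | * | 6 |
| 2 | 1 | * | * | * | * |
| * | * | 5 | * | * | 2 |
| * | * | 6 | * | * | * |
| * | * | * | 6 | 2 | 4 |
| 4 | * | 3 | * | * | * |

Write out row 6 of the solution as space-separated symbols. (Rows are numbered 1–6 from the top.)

4 6 3 2 5 1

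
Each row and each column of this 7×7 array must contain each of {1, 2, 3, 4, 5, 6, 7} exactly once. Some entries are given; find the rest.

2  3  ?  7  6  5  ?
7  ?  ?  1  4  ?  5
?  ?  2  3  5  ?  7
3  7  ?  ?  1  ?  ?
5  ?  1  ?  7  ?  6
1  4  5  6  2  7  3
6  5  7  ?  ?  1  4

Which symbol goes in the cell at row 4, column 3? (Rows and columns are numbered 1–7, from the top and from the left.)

6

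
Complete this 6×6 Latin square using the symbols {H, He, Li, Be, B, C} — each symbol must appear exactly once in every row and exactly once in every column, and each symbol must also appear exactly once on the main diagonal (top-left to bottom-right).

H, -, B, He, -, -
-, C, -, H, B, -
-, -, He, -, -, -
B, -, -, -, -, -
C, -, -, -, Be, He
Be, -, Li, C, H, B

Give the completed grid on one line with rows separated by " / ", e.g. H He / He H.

H Be B He Li C / He C Be H B Li / Li B He Be C H / B H C Li He Be / C Li H B Be He / Be He Li C H B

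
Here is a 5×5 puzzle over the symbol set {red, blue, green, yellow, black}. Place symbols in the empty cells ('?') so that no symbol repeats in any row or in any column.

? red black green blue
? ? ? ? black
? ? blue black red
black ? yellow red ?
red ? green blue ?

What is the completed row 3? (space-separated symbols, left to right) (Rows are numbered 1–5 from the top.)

(r1,c1) = yellow
(r2,c3) = red
(r2,c4) = yellow
(r3,c1) = green
(r3,c2) = yellow

green yellow blue black red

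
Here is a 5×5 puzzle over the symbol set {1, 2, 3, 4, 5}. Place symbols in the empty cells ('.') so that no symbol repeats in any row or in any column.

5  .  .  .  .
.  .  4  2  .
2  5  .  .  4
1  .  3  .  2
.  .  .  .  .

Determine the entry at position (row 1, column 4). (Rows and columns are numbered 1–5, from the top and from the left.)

4

(r2,c1) = 3
(r2,c2) = 1
(r2,c5) = 5
(r3,c3) = 1
(r3,c4) = 3
(r4,c2) = 4
(r4,c4) = 5
(r5,c1) = 4
(r5,c4) = 1
(r5,c5) = 3
(r1,c3) = 2
(r1,c4) = 4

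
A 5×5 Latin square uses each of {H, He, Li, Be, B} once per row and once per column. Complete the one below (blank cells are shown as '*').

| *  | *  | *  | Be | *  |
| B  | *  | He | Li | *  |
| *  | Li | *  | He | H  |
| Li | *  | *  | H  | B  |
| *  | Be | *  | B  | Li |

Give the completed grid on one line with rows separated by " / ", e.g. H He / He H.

(r1,c5): row 1 has {Be}; column 5 has {H,Li,B}, so it must be He.
(r2,c2): row 2 has {He,Li,B}; column 2 has {Li,Be}, so it must be H.
(r2,c5): row 2 has {H,He,Li,B}; column 5 has {H,He,Li,B}, so it must be Be.
(r3,c1): row 3 has {H,He,Li}; column 1 has {Li,B}, so it must be Be.
(r3,c3): row 3 has {H,He,Li,Be}; column 3 has {He}, so it must be B.
(r4,c2): row 4 has {H,Li,B}; column 2 has {H,Li,Be}, so it must be He.
(r4,c3): row 4 has {H,He,Li,B}; column 3 has {He,B}, so it must be Be.
(r5,c3): row 5 has {Li,Be,B}; column 3 has {He,Be,B}, so it must be H.
(r1,c1): row 1 has {He,Be}; column 1 has {Li,Be,B}, so it must be H.
(r1,c2): row 1 has {H,He,Be}; column 2 has {H,He,Li,Be}, so it must be B.
(r1,c3): row 1 has {H,He,Be,B}; column 3 has {H,He,Be,B}, so it must be Li.
(r5,c1): row 5 has {H,Li,Be,B}; column 1 has {H,Li,Be,B}, so it must be He.

H B Li Be He / B H He Li Be / Be Li B He H / Li He Be H B / He Be H B Li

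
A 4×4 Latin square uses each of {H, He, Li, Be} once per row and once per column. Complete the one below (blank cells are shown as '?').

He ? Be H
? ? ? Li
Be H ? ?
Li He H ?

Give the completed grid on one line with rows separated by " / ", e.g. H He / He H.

He Li Be H / H Be He Li / Be H Li He / Li He H Be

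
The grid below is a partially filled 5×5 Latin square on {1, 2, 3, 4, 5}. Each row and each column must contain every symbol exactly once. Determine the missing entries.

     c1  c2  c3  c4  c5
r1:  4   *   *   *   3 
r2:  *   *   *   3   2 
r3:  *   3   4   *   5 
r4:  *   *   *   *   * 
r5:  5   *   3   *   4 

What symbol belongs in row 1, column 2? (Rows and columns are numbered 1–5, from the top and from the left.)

2

(r2,c1) = 1
(r2,c3) = 5
(r3,c1) = 2
(r3,c4) = 1
(r4,c1) = 3
(r4,c5) = 1
(r5,c4) = 2
(r1,c4) = 5
(r2,c2) = 4
(r4,c3) = 2
(r4,c4) = 4
(r5,c2) = 1
(r1,c2) = 2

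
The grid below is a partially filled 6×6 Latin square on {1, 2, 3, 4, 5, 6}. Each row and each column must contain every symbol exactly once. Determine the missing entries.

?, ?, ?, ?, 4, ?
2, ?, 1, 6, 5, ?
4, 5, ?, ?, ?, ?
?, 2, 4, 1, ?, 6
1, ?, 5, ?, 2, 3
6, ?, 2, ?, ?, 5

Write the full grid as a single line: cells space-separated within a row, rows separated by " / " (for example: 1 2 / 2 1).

3 1 6 5 4 2 / 2 3 1 6 5 4 / 4 5 3 2 6 1 / 5 2 4 1 3 6 / 1 6 5 4 2 3 / 6 4 2 3 1 5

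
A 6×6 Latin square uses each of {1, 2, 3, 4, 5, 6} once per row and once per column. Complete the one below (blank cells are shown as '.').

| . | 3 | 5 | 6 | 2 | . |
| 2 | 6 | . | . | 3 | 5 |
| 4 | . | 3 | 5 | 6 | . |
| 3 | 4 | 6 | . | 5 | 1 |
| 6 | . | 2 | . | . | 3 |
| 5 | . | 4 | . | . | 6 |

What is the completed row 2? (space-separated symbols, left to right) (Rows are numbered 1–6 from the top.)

(r1,c1) = 1
(r1,c6) = 4
(r2,c3) = 1
(r2,c4) = 4

2 6 1 4 3 5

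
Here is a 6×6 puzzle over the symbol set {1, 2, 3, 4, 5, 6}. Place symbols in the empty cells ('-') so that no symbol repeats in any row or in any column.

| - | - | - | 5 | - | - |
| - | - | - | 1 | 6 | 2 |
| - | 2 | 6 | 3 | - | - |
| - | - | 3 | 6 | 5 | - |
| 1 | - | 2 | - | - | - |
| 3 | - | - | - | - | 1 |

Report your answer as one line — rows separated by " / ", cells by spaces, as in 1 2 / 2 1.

6 4 1 5 2 3 / 5 3 4 1 6 2 / 4 2 6 3 1 5 / 2 1 3 6 5 4 / 1 5 2 4 3 6 / 3 6 5 2 4 1

(r4,c6) = 4
(r5,c4) = 4
(r5,c5) = 3
(r6,c4) = 2
(r6,c5) = 4
(r3,c5) = 1
(r3,c6) = 5
(r4,c1) = 2
(r4,c2) = 1
(r5,c6) = 6
(r6,c3) = 5
(r1,c5) = 2
(r1,c6) = 3
(r2,c3) = 4
(r3,c1) = 4
(r5,c2) = 5
(r6,c2) = 6
(r1,c1) = 6
(r1,c2) = 4
(r1,c3) = 1
(r2,c1) = 5
(r2,c2) = 3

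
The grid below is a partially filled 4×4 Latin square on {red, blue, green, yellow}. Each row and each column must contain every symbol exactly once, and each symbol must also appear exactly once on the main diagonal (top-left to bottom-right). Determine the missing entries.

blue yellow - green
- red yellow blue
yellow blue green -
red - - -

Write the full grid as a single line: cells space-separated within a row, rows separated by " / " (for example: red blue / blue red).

(r1,c3) = red
(r2,c1) = green
(r3,c4) = red
(r4,c2) = green
(r4,c3) = blue
(r4,c4) = yellow

blue yellow red green / green red yellow blue / yellow blue green red / red green blue yellow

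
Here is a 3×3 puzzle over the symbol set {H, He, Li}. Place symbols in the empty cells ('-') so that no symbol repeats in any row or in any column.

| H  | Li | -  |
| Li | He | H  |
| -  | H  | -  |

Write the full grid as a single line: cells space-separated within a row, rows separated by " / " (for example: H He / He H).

H Li He / Li He H / He H Li

Cell (r1,c3): row 1 has {H,Li}; column 3 has {H} → He.
Cell (r3,c1): row 3 has {H}; column 1 has {H,Li} → He.
Cell (r3,c3): row 3 has {H,He}; column 3 has {H,He} → Li.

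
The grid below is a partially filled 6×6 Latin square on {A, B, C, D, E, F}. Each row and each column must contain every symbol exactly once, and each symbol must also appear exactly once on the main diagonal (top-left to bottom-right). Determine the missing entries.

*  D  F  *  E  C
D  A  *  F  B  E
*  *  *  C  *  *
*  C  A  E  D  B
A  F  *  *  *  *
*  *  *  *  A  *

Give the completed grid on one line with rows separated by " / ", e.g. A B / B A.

B D F A E C / D A C F B E / E B D C F A / F C A E D B / A F E B C D / C E B D A F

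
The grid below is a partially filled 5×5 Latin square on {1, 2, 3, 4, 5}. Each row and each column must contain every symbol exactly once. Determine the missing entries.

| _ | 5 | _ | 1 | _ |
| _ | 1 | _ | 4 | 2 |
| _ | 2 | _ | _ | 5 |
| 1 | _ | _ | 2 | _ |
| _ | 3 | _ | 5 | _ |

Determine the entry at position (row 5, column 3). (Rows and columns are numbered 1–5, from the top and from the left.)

(r3,c4) = 3
(r4,c2) = 4
(r4,c5) = 3
(r1,c5) = 4
(r3,c1) = 4
(r3,c3) = 1
(r4,c3) = 5
(r5,c1) = 2
(r5,c3) = 4

4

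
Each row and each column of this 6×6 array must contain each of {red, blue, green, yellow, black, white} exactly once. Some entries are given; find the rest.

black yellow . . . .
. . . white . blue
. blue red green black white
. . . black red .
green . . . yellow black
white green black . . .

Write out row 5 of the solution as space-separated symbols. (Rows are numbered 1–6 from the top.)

green red white blue yellow black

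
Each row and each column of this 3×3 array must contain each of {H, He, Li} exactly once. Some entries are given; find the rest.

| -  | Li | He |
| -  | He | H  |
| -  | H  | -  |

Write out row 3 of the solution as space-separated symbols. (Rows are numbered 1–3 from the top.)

(r1,c1) = H
(r2,c1) = Li
(r3,c1) = He
(r3,c3) = Li

He H Li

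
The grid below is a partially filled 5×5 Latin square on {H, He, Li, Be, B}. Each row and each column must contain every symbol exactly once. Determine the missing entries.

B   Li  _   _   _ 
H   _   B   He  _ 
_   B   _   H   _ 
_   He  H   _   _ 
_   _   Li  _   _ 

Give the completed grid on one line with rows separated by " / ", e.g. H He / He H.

(r1,c4) = Be
(r2,c2) = Be
(r2,c5) = Li
(r5,c2) = H
(r5,c4) = B
(r1,c3) = He
(r1,c5) = H
(r3,c3) = Be
(r3,c5) = He
(r4,c4) = Li
(r5,c5) = Be
(r3,c1) = Li
(r4,c1) = Be
(r4,c5) = B
(r5,c1) = He

B Li He Be H / H Be B He Li / Li B Be H He / Be He H Li B / He H Li B Be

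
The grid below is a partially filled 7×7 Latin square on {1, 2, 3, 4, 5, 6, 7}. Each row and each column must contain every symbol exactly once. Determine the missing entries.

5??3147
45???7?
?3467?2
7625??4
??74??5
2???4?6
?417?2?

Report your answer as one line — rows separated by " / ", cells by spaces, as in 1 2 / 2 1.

5 2 6 3 1 4 7 / 4 5 3 2 6 7 1 / 1 3 4 6 7 5 2 / 7 6 2 5 3 1 4 / 3 1 7 4 2 6 5 / 2 7 5 1 4 3 6 / 6 4 1 7 5 2 3

(r1,c2) = 2
(r1,c3) = 6
(r2,c3) = 3
(r2,c7) = 1
(r3,c1) = 1
(r3,c6) = 5
(r4,c5) = 3
(r4,c6) = 1
(r5,c2) = 1
(r6,c2) = 7
(r6,c3) = 5
(r6,c4) = 1
(r6,c6) = 3
(r7,c7) = 3
(r2,c4) = 2
(r2,c5) = 6
(r5,c5) = 2
(r5,c6) = 6
(r7,c1) = 6
(r7,c5) = 5
(r5,c1) = 3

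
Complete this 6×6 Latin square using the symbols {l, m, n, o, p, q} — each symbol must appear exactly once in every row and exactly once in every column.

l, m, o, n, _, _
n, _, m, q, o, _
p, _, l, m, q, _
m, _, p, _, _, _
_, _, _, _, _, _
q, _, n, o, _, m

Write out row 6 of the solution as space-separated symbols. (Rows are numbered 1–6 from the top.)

At row 1, column 5: row 1 has {l,m,n,o}; column 5 has {o,q}; that leaves p.
At row 1, column 6: row 1 has {l,m,n,o,p}; column 6 has {m}; that leaves q.
At row 4, column 4: row 4 has {m,p}; column 4 has {m,n,o,q}; that leaves l.
At row 4, column 5: row 4 has {l,m,p}; column 5 has {o,p,q}; that leaves n.
At row 4, column 6: row 4 has {l,m,n,p}; column 6 has {m,q}; that leaves o.
At row 5, column 1: row 5 is empty so far; column 1 has {l,m,n,p,q}; that leaves o.
At row 5, column 3: row 5 has {o}; column 3 has {l,m,n,o,p}; that leaves q.
At row 5, column 4: row 5 has {o,q}; column 4 has {l,m,n,o,q}; that leaves p.
At row 6, column 5: row 6 has {m,n,o,q}; column 5 has {n,o,p,q}; that leaves l.
At row 3, column 6: row 3 has {l,m,p,q}; column 6 has {m,o,q}; that leaves n.
At row 4, column 2: row 4 has {l,m,n,o,p}; column 2 has {m}; that leaves q.
At row 5, column 5: row 5 has {o,p,q}; column 5 has {l,n,o,p,q}; that leaves m.
At row 5, column 6: row 5 has {m,o,p,q}; column 6 has {m,n,o,q}; that leaves l.
At row 6, column 2: row 6 has {l,m,n,o,q}; column 2 has {m,q}; that leaves p.

q p n o l m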